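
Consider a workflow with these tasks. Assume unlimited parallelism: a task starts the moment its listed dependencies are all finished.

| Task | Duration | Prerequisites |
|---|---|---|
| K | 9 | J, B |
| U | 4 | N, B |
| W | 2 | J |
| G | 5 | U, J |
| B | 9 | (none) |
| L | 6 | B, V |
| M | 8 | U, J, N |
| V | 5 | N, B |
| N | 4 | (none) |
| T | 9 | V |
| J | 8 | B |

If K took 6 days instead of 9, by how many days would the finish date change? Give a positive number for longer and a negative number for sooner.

-1

Baseline: B→J→K = 9+8+9 = 26 → 26 days.
K lies on that path, so at 6 days the path becomes 23 days.
The binding chain switches to B→J→M = 9+8+8 = 25; finish 25 days.
Change in finish: 25 − 26 = -1 days.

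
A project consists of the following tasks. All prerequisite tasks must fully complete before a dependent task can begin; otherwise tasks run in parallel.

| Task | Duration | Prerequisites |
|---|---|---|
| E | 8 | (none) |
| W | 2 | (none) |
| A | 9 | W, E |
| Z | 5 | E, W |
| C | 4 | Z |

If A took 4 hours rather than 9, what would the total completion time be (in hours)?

17

The binding path is E→A = 8+9 = 17; finish at 17 hours.
A is on the critical path; changing it to 4 makes that path 12 hours.
Now E→Z→C = 8+5+4 = 17 is longest, so the finish becomes 17 hours.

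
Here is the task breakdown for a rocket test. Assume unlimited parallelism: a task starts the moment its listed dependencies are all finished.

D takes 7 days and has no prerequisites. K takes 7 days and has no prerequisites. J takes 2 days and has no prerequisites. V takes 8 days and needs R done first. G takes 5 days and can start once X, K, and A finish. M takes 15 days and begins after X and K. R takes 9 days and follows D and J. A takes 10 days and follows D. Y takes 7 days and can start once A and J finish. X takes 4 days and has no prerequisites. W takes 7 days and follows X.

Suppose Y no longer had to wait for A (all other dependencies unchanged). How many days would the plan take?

Before: longest chain D→R→V = 7+9+8 = 24, finish 24.
Without A→Y, Y's earliest start moves from 17 to 2.
After: D→R→V = 7+9+8 = 24 → 24 days.

24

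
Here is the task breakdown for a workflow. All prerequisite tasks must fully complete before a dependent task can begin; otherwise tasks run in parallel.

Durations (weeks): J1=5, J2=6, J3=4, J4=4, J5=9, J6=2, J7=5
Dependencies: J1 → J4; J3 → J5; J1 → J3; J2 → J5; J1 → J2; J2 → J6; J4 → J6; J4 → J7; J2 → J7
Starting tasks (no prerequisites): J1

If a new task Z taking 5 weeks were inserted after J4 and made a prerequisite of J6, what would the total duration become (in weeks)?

Originally the job takes 20 weeks.
With Z inserted, J6 now waits for max(J4, J2, Z).
New critical path: J1→J2→J5 = 5+6+9 = 20 ⇒ 20 weeks.

20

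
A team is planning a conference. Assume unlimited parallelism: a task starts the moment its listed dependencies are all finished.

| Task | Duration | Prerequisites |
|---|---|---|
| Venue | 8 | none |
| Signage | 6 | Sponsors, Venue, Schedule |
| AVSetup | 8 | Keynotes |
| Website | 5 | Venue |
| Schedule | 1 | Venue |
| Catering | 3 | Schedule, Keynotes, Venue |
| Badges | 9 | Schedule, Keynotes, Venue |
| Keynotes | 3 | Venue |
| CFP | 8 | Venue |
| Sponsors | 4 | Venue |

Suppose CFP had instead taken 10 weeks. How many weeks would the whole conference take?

Critical path before the change: Venue→Keynotes→Badges = 8+3+9 = 20 giving 20 weeks.
The longest path through CFP is only 16 weeks, so CFP has float 4.
No other chain overtakes it, so the finish is 20 weeks.

20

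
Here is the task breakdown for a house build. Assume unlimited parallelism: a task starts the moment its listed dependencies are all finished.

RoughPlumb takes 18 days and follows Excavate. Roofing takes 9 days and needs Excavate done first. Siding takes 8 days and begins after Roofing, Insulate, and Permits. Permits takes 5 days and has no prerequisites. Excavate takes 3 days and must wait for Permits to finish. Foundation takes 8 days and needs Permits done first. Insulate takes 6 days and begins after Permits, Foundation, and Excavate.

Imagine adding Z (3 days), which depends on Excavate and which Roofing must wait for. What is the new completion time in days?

28

Originally the job takes 27 days.
With Z inserted, Roofing now waits for max(Excavate, Z).
New critical path: Permits→Excavate→Z→Roofing→Siding = 5+3+3+9+8 = 28 ⇒ 28 days.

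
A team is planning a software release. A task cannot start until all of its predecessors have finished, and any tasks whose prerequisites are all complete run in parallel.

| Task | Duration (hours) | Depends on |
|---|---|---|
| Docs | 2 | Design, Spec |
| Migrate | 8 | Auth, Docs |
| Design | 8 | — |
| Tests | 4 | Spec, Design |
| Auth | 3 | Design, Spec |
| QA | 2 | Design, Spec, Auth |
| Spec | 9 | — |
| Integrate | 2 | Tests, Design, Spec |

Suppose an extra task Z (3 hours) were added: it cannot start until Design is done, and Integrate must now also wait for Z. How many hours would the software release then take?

Originally the software release takes 20 hours.
With Z inserted, Integrate now waits for max(Tests, Design, Spec, Z).
New critical path: Spec→Auth→Migrate = 9+3+8 = 20 ⇒ 20 hours.

20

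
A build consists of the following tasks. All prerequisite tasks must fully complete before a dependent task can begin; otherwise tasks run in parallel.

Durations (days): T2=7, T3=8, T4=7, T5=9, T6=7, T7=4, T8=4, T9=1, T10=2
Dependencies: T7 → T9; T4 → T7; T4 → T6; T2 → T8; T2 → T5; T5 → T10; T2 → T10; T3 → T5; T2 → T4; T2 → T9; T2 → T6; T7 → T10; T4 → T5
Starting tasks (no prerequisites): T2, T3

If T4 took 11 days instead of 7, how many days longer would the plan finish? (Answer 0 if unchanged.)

The binding path is T2→T4→T5→T10 = 7+7+9+2 = 25; finish at 25 days.
Since T4 is critical, the +4 change carries straight to that chain (now 29 days).
That remains the longest chain; total 29 days.
Change in finish: 29 − 25 = +4 days.

4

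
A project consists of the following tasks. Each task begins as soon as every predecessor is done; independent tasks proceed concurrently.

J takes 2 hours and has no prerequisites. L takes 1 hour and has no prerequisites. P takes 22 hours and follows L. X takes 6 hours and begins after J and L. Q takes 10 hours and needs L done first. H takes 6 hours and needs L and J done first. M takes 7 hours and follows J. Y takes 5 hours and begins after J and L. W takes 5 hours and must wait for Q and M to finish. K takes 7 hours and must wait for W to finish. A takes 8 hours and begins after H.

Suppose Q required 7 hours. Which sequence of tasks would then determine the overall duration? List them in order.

L, P

Critical path before the change: L→Q→W→K = 1+10+5+7 = 23 giving 23 hours.
Q is on the critical path; changing it to 7 makes that path 20 hours.
New critical path: L→P = 1+22 = 23 ⇒ 23 hours.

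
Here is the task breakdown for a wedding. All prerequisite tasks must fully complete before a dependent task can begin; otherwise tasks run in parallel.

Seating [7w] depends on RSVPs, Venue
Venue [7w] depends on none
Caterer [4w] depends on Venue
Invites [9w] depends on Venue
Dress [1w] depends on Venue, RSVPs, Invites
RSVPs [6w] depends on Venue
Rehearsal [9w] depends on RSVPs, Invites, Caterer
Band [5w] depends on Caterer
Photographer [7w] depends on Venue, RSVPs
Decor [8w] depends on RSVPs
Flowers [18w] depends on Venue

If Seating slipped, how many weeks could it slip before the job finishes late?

5

Venue→Invites→Rehearsal = 7+9+9 = 25 sets the makespan at 25 weeks.
Longest path through Seating: 20 weeks (earliest finish 20, latest finish 25).
Float = 25 − 20 = 5.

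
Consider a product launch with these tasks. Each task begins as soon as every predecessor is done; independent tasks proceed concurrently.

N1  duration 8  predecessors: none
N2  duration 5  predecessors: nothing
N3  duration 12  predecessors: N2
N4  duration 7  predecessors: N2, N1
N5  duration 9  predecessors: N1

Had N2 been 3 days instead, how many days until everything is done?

17

Actual critical path: N2→N3 = 5+12 = 17 ⇒ 17 days.
Since N2 is critical, the -2 change carries straight to that chain (now 15 days).
The binding chain switches to N1→N5 = 8+9 = 17; finish 17 days.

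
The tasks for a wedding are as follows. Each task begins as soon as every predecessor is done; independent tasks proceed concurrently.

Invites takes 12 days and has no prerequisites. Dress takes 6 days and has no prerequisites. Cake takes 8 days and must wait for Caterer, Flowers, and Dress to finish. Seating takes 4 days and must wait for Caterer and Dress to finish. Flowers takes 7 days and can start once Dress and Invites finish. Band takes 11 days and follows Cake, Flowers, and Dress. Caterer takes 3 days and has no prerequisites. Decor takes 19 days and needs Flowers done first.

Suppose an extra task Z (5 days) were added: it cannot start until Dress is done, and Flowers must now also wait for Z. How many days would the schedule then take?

Originally the schedule takes 38 days.
With Z inserted, Flowers now waits for max(Dress, Invites, Z).
New critical path: Invites→Flowers→Cake→Band = 12+7+8+11 = 38 ⇒ 38 days.

38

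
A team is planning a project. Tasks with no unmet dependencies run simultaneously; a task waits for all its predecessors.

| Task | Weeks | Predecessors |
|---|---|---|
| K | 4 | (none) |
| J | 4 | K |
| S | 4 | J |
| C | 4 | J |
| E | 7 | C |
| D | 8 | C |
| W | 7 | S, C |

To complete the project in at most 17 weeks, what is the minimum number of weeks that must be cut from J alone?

Current finish: 20 weeks; target: 17.
J is on every critical path, so each week cut from J cuts the finish by one (this holds down to a finish of 17).
Need 20 − 17 = 3 weeks off J → J becomes 1 week, finish becomes 17.

3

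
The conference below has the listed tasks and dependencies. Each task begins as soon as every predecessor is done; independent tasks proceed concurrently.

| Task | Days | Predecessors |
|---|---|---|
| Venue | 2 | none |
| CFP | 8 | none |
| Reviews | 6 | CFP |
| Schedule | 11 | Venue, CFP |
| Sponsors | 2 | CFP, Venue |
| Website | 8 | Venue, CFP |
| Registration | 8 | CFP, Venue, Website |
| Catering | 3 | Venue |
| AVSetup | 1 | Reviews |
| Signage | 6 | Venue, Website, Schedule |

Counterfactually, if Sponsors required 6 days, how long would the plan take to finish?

The binding path is CFP→Schedule→Signage = 8+11+6 = 25; finish at 25 days.
Sponsors is off the critical path — its longest chain is 10 days, giving 15 of slack.
That remains the longest chain; total 25 days.

25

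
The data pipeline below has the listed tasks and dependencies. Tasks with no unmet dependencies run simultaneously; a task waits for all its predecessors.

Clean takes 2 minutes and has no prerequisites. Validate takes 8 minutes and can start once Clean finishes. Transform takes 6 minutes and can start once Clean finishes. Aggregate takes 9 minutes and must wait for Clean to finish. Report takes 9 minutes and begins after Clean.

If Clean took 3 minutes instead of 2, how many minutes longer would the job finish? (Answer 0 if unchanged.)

Actual critical path: Clean→Aggregate = 2+9 = 11 ⇒ 11 minutes.
Clean is on the critical path; changing it to 3 makes that path 12 minutes.
The critical path is still Clean→Aggregate; finish is now 12 minutes.
Change in finish: 12 − 11 = +1 minutes.

1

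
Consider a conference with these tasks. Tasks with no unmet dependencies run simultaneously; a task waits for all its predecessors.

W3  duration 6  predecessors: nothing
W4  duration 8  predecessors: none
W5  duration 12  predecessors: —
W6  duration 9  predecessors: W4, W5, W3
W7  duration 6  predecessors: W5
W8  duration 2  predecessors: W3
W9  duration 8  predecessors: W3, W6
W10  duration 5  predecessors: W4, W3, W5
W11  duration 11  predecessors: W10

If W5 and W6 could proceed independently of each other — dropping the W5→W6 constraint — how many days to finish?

Before: longest chain W5→W6→W9 = 12+9+8 = 29, finish 29.
Without W5→W6, W6's earliest start moves from 12 to 8.
New critical path: W5→W10→W11 = 12+5+11 = 28 ⇒ 28 days.

28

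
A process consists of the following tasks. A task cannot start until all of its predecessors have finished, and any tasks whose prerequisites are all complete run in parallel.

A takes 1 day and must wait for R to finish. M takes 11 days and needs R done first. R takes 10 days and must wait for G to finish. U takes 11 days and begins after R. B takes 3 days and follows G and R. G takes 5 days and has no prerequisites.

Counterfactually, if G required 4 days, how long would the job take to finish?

25

Critical path before the change: G→R→U = 5+10+11 = 26 giving 26 days.
G lies on that path, so at 4 days the path becomes 25 days.
The critical path is still G→R→U; finish is now 25 days.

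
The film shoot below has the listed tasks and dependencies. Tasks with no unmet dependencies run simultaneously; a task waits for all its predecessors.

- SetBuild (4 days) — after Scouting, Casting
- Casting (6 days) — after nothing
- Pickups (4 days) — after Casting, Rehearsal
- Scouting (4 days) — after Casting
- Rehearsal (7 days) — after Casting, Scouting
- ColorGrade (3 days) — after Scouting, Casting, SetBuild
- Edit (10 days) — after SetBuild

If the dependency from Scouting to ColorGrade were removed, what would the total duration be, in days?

With the dependency in place, Casting→Scouting→SetBuild→Edit = 6+4+4+10 = 24 sets the finish at 24 days.
Dropping Scouting→ColorGrade doesn't change ColorGrade's earliest start (14); another predecessor still binds.
After: Casting→Scouting→SetBuild→Edit = 6+4+4+10 = 24 → 24 days.

24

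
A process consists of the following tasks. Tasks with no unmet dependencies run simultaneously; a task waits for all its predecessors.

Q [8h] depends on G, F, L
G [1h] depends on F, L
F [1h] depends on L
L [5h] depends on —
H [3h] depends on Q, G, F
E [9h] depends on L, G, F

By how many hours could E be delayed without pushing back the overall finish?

2

The longest chain is L→F→G→Q→H = 5+1+1+8+3 = 18; overall finish 18 hours.
Longest path through E: 16 hours (earliest finish 16, latest finish 18).
Slack of E = 9 − 7 = 2 hours.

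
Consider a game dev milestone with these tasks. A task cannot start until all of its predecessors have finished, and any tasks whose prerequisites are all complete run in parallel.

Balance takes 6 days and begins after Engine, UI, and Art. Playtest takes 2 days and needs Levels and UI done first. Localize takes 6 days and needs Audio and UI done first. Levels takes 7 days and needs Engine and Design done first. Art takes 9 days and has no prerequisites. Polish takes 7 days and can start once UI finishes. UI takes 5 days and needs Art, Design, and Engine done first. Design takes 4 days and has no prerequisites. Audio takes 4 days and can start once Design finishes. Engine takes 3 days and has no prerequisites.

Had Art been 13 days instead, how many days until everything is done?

Actual critical path: Art→UI→Polish = 9+5+7 = 21 ⇒ 21 days.
Art lies on that path, so at 13 days the path becomes 25 days.
The critical path is still Art→UI→Polish; finish is now 25 days.

25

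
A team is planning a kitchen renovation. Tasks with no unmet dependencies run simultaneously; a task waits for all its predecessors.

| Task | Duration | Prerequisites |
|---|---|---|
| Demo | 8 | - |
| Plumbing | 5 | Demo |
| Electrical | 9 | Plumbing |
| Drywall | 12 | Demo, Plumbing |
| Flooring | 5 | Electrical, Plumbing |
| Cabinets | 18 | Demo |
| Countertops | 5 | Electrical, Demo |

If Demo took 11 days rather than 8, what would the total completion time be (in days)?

30

Actual critical path: Demo→Plumbing→Electrical→Flooring = 8+5+9+5 = 27 ⇒ 27 days.
Demo lies on that path, so at 11 days the path becomes 30 days.
The critical path is still Demo→Plumbing→Electrical→Flooring; finish is now 30 days.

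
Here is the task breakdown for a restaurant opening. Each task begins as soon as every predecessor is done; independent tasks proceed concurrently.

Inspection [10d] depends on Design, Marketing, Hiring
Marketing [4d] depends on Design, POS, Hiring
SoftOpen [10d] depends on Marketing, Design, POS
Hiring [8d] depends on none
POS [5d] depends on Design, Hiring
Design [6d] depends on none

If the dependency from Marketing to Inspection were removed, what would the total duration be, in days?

With the dependency in place, Hiring→POS→Marketing→SoftOpen = 8+5+4+10 = 27 sets the finish at 27 days.
Without Marketing→Inspection, Inspection's earliest start moves from 17 to 8.
New critical path: Hiring→POS→Marketing→SoftOpen = 8+5+4+10 = 27 ⇒ 27 days.

27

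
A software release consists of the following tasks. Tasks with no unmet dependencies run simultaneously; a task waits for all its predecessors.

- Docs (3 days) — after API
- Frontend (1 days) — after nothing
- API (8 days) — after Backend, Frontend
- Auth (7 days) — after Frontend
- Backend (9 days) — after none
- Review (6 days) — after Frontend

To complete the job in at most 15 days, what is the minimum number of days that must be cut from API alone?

Current finish: 20 days; target: 15.
API is on every critical path, so each day cut from API cuts the finish by one (this holds down to a finish of 13).
Need 20 − 15 = 5 days off API → API becomes 3 days, finish becomes 15.

5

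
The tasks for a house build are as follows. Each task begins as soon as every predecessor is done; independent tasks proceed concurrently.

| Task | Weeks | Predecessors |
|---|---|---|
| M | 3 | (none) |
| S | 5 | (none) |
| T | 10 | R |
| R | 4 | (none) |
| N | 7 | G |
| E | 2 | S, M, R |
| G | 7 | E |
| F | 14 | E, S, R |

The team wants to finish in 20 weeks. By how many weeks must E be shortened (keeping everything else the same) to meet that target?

1

Current finish: 21 weeks; target: 20.
E is on every critical path, so each week cut from E cuts the finish by one (this holds down to a finish of 20).
Need 21 − 20 = 1 week off E → E becomes 1 week, finish becomes 20.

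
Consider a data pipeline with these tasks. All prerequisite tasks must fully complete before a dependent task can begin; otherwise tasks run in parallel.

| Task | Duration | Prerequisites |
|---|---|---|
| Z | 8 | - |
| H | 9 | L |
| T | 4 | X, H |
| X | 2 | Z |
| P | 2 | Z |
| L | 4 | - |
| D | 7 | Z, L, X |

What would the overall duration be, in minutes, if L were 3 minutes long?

17

The binding path is L→H→T = 4+9+4 = 17; finish at 17 minutes.
L lies on that path, so at 3 minutes the path becomes 16 minutes.
Now Z→X→D = 8+2+7 = 17 is longest, so the finish becomes 17 minutes.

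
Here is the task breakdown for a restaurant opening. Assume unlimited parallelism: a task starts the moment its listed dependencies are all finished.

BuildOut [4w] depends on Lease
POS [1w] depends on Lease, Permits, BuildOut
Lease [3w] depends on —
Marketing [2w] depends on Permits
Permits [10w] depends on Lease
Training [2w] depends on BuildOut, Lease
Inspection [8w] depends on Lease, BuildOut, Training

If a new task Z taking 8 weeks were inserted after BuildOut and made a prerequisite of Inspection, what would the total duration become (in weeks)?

23

Originally the plan takes 17 weeks.
With Z inserted, Inspection now waits for max(Lease, BuildOut, Training, Z).
New critical path: Lease→BuildOut→Z→Inspection = 3+4+8+8 = 23 ⇒ 23 weeks.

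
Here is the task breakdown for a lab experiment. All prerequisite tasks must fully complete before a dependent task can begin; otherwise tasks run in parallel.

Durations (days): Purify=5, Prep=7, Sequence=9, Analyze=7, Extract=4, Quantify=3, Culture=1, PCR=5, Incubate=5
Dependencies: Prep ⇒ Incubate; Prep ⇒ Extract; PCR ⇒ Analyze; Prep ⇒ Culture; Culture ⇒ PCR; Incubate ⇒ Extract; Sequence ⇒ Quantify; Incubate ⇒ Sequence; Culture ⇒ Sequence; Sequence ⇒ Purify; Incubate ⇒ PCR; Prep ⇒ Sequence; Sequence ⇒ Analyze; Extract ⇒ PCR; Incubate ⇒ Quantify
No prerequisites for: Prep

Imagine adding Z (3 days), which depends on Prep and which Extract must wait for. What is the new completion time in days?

Originally the schedule takes 28 days.
With Z inserted, Extract now waits for max(Incubate, Prep, Z).
New critical path: Prep→Incubate→Extract→PCR→Analyze = 7+5+4+5+7 = 28 ⇒ 28 days.

28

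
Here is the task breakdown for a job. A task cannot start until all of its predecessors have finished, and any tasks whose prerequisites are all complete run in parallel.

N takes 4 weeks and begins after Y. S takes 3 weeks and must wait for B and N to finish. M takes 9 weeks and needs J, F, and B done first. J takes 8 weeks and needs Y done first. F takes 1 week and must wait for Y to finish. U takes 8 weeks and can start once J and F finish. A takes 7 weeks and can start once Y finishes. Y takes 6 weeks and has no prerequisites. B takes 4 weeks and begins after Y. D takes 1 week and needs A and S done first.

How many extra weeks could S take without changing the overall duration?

Y→J→M = 6+8+9 = 23 sets the makespan at 23 weeks.
Longest path through S: 14 weeks (earliest finish 13, latest finish 22).
So S can slip 22 − 13 = 9 weeks.

9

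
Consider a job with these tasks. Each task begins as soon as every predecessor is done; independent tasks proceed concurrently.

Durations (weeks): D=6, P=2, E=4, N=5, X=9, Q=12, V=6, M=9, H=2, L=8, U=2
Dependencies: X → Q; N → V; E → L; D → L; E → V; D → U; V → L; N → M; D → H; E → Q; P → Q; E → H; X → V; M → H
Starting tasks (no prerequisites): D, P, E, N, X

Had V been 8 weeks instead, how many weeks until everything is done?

25

As given, the longest chain is X→V→L = 9+6+8 = 23, so the finish is 23 weeks.
V is on the critical path; changing it to 8 makes that path 25 weeks.
The critical path is still X→V→L; finish is now 25 weeks.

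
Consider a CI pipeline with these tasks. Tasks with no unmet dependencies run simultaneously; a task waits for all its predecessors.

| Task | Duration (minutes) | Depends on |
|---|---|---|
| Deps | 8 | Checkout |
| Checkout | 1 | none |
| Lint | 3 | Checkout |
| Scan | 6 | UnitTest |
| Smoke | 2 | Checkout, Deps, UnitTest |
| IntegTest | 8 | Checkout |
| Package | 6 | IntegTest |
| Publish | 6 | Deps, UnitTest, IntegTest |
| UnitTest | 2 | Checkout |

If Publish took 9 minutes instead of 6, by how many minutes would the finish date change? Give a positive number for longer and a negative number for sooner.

3

Critical path before the change: Checkout→Deps→Publish = 1+8+6 = 15 giving 15 minutes.
Publish lies on that path, so at 9 minutes the path becomes 18 minutes.
The critical path is still Checkout→Deps→Publish; finish is now 18 minutes.
Change in finish: 18 − 15 = +3 minutes.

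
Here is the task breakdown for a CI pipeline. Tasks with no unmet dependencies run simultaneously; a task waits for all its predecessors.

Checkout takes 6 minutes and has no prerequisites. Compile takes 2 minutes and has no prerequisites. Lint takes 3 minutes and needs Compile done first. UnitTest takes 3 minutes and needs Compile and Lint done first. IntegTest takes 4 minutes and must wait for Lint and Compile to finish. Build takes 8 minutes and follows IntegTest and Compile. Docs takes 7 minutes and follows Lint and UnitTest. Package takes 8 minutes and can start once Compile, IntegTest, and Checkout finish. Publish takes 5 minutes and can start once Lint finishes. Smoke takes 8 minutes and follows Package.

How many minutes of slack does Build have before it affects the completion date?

8

Critical path: Compile→Lint→IntegTest→Package→Smoke = 2+3+4+8+8 = 25, so the finish is 25 minutes.
Longest path through Build: 17 minutes (earliest finish 17, latest finish 25).
So Build can slip 25 − 17 = 8 minutes.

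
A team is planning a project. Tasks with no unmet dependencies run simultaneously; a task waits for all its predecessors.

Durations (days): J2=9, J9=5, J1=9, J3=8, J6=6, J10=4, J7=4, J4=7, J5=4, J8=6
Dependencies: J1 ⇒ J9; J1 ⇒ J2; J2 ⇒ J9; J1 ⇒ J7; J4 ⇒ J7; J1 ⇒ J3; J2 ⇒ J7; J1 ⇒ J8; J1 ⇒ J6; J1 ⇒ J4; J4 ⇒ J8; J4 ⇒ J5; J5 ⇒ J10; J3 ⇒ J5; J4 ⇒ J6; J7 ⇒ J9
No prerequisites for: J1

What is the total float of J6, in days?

5

J1→J2→J7→J9 = 9+9+4+5 = 27 sets the makespan at 27 days.
The longest chain containing J6 totals 22 days.
Float = 27 − 22 = 5.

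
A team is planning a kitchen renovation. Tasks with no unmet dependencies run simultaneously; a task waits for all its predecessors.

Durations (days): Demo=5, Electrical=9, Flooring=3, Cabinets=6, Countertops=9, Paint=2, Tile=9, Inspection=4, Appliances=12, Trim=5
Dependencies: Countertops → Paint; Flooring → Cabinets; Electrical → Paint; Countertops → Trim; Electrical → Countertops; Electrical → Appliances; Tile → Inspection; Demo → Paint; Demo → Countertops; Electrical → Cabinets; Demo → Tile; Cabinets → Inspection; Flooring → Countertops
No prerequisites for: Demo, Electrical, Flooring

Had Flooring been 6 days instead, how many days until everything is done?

23

Baseline: Electrical→Countertops→Trim = 9+9+5 = 23 → 23 days.
The longest path through Flooring is only 17 days, so Flooring has float 6.
No other chain overtakes it, so the finish is 23 days.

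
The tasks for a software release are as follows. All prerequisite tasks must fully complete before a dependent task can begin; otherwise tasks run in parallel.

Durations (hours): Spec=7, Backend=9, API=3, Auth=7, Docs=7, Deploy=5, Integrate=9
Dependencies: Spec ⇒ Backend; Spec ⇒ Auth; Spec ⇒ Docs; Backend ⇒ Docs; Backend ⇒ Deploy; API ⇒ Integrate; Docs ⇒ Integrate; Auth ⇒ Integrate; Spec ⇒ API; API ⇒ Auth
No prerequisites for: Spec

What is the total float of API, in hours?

Spec→Backend→Docs→Integrate = 7+9+7+9 = 32 sets the makespan at 32 hours.
API finishes as early as 10 and must finish by 16.
Slack of API = 13 − 7 = 6 hours.

6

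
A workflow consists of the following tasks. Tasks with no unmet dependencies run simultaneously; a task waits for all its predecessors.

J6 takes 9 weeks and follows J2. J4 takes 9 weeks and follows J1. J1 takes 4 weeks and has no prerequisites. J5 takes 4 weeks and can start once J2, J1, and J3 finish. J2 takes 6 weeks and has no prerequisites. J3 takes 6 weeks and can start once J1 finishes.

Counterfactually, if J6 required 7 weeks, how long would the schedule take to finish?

The binding path is J2→J6 = 6+9 = 15; finish at 15 weeks.
J6 is on the critical path; changing it to 7 makes that path 13 weeks.
New critical path: J1→J3→J5 = 4+6+4 = 14 ⇒ 14 weeks.

14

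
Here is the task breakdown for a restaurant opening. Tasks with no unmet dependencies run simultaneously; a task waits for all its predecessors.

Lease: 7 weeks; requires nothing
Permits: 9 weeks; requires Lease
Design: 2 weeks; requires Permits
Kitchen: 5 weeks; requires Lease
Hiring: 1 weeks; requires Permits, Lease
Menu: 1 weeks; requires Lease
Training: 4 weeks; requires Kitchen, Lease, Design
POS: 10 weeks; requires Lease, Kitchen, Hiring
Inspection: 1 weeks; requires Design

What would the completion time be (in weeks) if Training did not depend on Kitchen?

27

Original critical path: Lease→Permits→Hiring→POS = 7+9+1+10 = 27 ⇒ 27 weeks.
Dropping Kitchen→Training doesn't change Training's earliest start (18); another predecessor still binds.
New critical path: Lease→Permits→Hiring→POS = 7+9+1+10 = 27 ⇒ 27 weeks.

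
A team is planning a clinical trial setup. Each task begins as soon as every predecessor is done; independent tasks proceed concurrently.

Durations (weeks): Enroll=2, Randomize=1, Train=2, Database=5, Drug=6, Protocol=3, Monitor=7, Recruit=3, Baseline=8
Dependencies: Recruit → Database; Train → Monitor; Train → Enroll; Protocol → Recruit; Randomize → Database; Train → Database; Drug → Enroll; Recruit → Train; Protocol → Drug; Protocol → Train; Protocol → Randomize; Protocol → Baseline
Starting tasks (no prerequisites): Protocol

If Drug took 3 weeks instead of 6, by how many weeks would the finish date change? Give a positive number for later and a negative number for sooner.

0

Actual critical path: Protocol→Recruit→Train→Monitor = 3+3+2+7 = 15 ⇒ 15 weeks.
The longest path through Drug is only 11 weeks, so Drug has float 4.
That remains the longest chain; total 15 weeks.
Change in finish: 15 − 15 = +0 weeks.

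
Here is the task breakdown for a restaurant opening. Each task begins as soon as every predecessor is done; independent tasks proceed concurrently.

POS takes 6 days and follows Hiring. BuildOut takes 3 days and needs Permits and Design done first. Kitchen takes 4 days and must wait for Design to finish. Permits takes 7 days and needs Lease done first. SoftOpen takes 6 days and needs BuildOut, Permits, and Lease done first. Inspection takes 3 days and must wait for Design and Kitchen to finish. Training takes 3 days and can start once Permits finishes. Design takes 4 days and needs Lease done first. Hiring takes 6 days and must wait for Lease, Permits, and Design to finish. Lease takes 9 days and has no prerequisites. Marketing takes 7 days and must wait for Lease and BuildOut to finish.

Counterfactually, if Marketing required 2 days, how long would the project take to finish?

28

The binding path is Lease→Permits→Hiring→POS = 9+7+6+6 = 28; finish at 28 days.
The longest path through Marketing is only 26 days, so Marketing has float 2.
That remains the longest chain; total 28 days.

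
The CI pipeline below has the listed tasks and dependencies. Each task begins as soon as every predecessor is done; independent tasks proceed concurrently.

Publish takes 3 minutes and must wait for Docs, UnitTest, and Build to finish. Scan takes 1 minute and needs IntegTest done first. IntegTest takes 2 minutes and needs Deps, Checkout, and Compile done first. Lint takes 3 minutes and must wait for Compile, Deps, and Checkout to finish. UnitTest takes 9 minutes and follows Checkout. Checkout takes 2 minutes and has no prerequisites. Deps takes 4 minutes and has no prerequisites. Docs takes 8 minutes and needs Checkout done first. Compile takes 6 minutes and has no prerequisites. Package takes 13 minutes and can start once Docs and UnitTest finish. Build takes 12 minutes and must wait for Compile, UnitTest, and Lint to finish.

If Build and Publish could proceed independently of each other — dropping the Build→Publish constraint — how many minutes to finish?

24

Before: longest chain Checkout→UnitTest→Build→Publish = 2+9+12+3 = 26, finish 26.
Without Build→Publish, Publish's earliest start moves from 23 to 11.
New critical path: Checkout→UnitTest→Package = 2+9+13 = 24 ⇒ 24 minutes.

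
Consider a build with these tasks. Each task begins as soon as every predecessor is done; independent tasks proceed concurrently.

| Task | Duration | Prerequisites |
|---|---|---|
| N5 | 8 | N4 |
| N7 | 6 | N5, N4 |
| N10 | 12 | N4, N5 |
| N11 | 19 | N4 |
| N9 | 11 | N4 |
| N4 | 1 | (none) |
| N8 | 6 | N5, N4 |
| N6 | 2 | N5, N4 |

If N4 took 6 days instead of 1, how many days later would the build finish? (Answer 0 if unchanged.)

5

Actual critical path: N4→N5→N10 = 1+8+12 = 21 ⇒ 21 days.
N4 lies on that path, so at 6 days the path becomes 26 days.
No other chain overtakes it, so the finish is 26 days.
Change in finish: 26 − 21 = +5 days.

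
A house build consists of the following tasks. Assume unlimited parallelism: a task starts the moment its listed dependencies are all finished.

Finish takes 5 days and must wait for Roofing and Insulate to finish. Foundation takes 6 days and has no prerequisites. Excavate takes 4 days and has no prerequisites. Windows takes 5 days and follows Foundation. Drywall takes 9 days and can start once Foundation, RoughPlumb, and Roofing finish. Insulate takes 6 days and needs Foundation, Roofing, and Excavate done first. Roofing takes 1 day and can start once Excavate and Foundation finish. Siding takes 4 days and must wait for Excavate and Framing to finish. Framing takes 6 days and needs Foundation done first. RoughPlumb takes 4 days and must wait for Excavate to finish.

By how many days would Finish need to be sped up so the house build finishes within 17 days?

1

Current finish: 18 days; target: 17.
Finish is on every critical path, so each day cut from Finish cuts the finish by one (this holds down to a finish of 17).
Need 18 − 17 = 1 day off Finish → Finish becomes 4 days, finish becomes 17.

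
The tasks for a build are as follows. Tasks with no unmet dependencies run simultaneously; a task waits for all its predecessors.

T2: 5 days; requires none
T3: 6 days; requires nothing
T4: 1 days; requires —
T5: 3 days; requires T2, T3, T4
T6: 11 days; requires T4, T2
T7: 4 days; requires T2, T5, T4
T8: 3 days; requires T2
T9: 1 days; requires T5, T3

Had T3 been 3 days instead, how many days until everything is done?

Baseline: T2→T6 = 5+11 = 16 → 16 days.
The longest path through T3 is only 13 days, so T3 has float 3.
No other chain overtakes it, so the finish is 16 days.

16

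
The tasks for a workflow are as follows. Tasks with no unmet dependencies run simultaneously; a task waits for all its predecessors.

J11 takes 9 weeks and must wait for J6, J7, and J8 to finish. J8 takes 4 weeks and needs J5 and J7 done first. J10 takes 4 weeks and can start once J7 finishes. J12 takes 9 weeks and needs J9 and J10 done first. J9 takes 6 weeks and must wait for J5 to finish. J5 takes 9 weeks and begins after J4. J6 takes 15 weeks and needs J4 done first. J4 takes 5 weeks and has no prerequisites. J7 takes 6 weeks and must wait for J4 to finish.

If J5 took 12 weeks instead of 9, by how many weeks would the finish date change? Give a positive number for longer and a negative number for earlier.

As given, the longest chain is J4→J5→J9→J12 = 5+9+6+9 = 29, so the finish is 29 weeks.
J5 is on the critical path; changing it to 12 makes that path 32 weeks.
The critical path is still J4→J5→J9→J12; finish is now 32 weeks.
Change in finish: 32 − 29 = +3 weeks.

3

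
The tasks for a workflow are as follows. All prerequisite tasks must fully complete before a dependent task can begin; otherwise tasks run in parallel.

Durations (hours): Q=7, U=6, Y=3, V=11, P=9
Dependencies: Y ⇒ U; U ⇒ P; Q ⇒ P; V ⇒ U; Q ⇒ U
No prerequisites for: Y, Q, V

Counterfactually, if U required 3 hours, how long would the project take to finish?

23

The binding path is V→U→P = 11+6+9 = 26; finish at 26 hours.
Since U is critical, the -3 change carries straight to that chain (now 23 hours).
No other chain overtakes it, so the finish is 23 hours.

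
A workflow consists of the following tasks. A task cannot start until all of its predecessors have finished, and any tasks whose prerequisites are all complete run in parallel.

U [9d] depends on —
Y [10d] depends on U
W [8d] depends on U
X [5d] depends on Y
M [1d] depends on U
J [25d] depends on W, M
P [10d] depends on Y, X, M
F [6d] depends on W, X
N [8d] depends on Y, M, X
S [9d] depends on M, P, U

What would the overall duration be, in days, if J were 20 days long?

As given, the longest chain is U→Y→X→P→S = 9+10+5+10+9 = 43, so the finish is 43 days.
The longest path through J is only 42 days, so J has float 1.
No other chain overtakes it, so the finish is 43 days.

43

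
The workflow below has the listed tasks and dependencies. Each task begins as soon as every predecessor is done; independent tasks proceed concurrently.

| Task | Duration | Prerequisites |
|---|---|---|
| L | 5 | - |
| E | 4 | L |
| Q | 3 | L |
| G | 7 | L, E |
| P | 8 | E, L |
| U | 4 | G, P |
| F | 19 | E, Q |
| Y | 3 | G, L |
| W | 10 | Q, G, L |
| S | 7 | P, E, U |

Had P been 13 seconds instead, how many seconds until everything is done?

33

Baseline: L→E→P→U→S = 5+4+8+4+7 = 28 → 28 seconds.
P lies on that path, so at 13 seconds the path becomes 33 seconds.
The critical path is still L→E→P→U→S; finish is now 33 seconds.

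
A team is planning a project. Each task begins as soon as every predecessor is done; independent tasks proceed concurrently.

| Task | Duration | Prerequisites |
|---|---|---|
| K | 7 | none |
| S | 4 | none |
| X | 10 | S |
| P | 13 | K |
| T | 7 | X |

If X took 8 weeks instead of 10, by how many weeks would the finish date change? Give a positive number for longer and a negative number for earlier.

-1

Critical path before the change: S→X→T = 4+10+7 = 21 giving 21 weeks.
X lies on that path, so at 8 weeks the path becomes 19 weeks.
The binding chain switches to K→P = 7+13 = 20; finish 20 weeks.
Change in finish: 20 − 21 = -1 weeks.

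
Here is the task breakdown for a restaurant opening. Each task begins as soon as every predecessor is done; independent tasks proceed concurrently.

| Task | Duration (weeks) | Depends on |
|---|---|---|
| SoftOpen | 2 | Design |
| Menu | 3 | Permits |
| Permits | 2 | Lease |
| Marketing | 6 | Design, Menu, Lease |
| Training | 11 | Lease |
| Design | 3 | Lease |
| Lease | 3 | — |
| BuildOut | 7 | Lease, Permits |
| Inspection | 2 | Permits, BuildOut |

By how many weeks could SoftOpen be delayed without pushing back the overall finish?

The longest chain is Lease→Permits→BuildOut→Inspection = 3+2+7+2 = 14; overall finish 14 weeks.
Longest path through SoftOpen: 8 weeks (earliest finish 8, latest finish 14).
So SoftOpen can slip 14 − 8 = 6 weeks.

6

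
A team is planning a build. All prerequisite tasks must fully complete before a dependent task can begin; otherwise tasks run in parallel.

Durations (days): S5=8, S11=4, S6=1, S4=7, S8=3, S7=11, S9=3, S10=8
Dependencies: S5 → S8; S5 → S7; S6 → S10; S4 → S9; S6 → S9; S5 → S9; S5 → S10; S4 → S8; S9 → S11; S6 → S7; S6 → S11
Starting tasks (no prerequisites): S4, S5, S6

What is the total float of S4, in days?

The longest chain is S5→S7 = 8+11 = 19; overall finish 19 days.
The longest chain containing S4 totals 14 days.
Slack of S4 = 5 − 0 = 5 days.

5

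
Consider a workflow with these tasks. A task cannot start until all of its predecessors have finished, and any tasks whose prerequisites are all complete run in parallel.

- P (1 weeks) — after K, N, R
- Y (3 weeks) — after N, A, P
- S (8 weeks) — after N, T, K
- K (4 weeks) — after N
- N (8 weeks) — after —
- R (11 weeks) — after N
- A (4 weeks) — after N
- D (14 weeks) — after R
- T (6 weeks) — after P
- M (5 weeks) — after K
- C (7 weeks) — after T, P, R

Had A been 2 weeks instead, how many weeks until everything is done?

Actual critical path: N→R→P→T→S = 8+11+1+6+8 = 34 ⇒ 34 weeks.
A has 19 weeks of float (longest path through it is 15).
That remains the longest chain; total 34 weeks.

34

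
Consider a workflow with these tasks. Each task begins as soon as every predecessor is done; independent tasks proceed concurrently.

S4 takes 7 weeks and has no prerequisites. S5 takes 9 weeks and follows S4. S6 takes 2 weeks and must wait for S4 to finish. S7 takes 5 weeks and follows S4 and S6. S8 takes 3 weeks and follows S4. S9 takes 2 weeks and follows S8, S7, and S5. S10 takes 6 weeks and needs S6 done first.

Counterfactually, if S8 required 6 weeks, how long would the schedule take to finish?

18

Baseline: S4→S5→S9 = 7+9+2 = 18 → 18 weeks.
S8 is off the critical path — its longest chain is 12 weeks, giving 6 of slack.
No other chain overtakes it, so the finish is 18 weeks.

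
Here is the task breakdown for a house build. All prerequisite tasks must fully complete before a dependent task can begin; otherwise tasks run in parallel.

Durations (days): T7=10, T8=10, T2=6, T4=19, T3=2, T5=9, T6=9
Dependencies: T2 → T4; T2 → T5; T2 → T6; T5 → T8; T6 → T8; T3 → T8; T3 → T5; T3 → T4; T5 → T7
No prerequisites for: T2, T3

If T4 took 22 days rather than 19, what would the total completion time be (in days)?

28

Baseline: T2→T4 = 6+19 = 25 → 25 days.
T4 lies on that path, so at 22 days the path becomes 28 days.
The critical path is still T2→T4; finish is now 28 days.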